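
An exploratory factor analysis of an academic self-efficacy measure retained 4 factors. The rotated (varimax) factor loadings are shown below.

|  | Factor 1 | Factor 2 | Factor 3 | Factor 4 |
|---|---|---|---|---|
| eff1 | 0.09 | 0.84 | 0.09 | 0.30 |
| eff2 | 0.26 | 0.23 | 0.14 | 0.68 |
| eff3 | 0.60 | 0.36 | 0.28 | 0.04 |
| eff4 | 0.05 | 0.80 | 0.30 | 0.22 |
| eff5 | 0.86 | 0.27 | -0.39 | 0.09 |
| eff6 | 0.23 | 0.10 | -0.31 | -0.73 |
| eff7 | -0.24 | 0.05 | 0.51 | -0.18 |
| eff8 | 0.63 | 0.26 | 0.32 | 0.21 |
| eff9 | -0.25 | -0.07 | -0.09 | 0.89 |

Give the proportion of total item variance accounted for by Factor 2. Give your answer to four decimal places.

SS loadings for Factor 2 = 0.84² + 0.23² + 0.36² + 0.80² + 0.27² + 0.10² + 0.05² + 0.26² + (-0.07)² = 1.6860
Proportion of variance = 1.6860 / 9 = 0.1873.

0.1873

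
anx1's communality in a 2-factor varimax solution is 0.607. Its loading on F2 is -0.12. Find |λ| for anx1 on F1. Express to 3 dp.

Under orthogonal rotation h² = Σλ², so λ_F1² = h² − (0.0144) = 0.607 − 0.0144 = 0.5926.
|λ| = √0.5926 = 0.7698.

0.770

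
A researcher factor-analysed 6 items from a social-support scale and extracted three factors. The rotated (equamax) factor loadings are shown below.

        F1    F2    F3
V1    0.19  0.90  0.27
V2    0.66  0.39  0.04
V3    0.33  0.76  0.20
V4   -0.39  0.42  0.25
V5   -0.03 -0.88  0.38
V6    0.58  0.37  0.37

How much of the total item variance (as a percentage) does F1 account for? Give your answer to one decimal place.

SS loadings for F1 = 0.19² + 0.66² + 0.33² + (-0.39)² + (-0.03)² + 0.58² = 1.0700
With 6 standardized items, total variance = 6. Proportion = 1.0700/6 = 0.1783 → 17.83%.

17.8%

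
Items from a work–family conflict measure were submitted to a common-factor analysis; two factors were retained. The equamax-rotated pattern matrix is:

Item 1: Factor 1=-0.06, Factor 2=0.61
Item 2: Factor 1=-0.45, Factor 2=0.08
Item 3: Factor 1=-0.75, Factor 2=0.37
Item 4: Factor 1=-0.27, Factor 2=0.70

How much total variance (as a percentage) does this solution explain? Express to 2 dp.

46.17%

SS loadings by factor: 0.8415, 1.0054; total = 1.8469.
Total variance with 4 standardized items is 4, so the solution explains 1.8469/4 = 0.4617 = 46.17%.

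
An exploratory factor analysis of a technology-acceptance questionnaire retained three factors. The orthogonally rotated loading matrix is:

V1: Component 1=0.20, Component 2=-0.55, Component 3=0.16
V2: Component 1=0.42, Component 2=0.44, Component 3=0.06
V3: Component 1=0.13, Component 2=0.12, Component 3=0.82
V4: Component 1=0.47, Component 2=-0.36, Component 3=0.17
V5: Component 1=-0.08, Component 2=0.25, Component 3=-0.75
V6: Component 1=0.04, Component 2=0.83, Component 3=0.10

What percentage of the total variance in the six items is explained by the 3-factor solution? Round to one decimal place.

Communalities: 0.3681, 0.3736, 0.7037, 0.3794, 0.6314, 0.7005; Σh² = 3.1567.
Total variance with 6 standardized items is 6, so the solution explains 3.1567/6 = 0.5261 = 52.61%.

52.6%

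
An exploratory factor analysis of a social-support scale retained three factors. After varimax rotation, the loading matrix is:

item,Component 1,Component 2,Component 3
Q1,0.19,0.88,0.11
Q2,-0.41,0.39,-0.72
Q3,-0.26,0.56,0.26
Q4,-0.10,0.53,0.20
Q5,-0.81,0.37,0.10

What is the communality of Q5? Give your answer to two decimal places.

h² = (-0.81)² + 0.37² + 0.10² = 0.6561 + 0.1369 + 0.0100 = 0.8030

0.80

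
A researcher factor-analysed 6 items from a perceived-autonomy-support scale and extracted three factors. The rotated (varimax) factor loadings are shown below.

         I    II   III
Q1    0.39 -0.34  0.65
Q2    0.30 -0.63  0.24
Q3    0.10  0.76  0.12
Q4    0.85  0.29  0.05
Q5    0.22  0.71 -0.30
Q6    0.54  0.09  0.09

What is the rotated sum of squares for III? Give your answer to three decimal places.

SS loadings for III = 0.65² + 0.24² + 0.12² + 0.05² + (-0.30)² + 0.09² = 0.4225 + 0.0576 + 0.0144 + 0.0025 + 0.0900 + 0.0081 = 0.5951

0.595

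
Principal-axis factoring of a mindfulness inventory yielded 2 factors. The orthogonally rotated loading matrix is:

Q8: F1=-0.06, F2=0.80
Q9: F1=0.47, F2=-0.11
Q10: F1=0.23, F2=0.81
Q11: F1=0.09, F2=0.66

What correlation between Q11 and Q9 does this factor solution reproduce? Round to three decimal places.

-0.030

r̂ = Σ λ_i·λ_j across factors = (0.09)(0.47) + (0.66)(-0.11)
  = +0.0423 -0.0726 = -0.0303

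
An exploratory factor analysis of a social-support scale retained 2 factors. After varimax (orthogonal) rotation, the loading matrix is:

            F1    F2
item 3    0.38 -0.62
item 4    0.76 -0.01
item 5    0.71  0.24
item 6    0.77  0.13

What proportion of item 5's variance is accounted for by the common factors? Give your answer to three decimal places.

h² = 0.71² + 0.24² = 0.5041 + 0.0576 = 0.5617

0.562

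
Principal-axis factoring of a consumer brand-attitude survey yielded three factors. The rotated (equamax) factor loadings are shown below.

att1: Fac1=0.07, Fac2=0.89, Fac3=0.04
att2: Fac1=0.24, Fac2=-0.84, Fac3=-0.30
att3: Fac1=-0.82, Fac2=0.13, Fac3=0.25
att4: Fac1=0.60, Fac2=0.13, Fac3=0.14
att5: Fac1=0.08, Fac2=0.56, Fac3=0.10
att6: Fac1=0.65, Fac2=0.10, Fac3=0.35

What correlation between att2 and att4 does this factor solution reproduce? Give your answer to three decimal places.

r̂ = Σ λ_i·λ_j across factors = (0.24)(0.60) + (-0.84)(0.13) + (-0.30)(0.14)
  = +0.1440 -0.1092 -0.0420 = -0.0072

-0.007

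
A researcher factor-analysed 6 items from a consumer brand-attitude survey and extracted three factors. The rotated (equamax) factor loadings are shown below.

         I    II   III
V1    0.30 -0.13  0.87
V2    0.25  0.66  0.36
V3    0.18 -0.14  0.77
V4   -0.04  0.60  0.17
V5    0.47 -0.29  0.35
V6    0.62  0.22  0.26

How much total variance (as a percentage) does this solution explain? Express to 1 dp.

57.6%

SS loadings by factor: 0.7918, 0.9646, 1.6984; total = 3.4548.
Total variance with 6 standardized items is 6, so the solution explains 3.4548/6 = 0.5758 = 57.58%.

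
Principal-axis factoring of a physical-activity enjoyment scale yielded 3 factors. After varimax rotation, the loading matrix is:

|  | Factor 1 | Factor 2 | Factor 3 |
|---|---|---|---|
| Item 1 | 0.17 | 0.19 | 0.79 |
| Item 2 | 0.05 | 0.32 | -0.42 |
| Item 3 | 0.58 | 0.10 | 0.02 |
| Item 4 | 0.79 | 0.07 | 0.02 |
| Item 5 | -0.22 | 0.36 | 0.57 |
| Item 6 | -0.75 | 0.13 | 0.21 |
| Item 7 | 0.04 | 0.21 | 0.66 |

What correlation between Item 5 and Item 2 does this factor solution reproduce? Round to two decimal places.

r̂ = Σ λ_i·λ_j across factors = (-0.22)(0.05) + (0.36)(0.32) + (0.57)(-0.42)
  = -0.0110 +0.1152 -0.2394 = -0.1352

-0.14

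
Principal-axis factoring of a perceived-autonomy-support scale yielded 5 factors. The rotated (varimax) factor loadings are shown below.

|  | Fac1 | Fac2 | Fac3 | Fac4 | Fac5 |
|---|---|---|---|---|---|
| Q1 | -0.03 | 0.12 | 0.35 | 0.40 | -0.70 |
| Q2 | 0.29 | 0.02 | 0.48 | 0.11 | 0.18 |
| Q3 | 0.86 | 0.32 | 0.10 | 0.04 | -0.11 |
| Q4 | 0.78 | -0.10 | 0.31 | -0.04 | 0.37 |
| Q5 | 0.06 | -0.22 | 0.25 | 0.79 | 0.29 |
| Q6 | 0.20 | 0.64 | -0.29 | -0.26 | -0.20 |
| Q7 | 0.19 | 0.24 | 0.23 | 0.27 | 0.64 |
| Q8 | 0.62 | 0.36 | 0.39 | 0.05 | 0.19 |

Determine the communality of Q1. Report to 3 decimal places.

0.788

h² = (-0.03)² + 0.12² + 0.35² + 0.40² + (-0.70)² = 0.0009 + 0.0144 + 0.1225 + 0.1600 + 0.4900 = 0.7878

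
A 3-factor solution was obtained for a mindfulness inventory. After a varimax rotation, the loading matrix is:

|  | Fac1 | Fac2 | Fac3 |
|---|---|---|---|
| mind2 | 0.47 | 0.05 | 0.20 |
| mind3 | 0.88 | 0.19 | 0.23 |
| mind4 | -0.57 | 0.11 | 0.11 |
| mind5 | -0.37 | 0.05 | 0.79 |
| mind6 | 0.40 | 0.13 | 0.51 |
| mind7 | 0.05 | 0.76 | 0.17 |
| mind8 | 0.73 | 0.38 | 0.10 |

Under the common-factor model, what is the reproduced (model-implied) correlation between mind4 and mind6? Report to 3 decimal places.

r̂ = Σ λ_i·λ_j across factors = (-0.57)(0.40) + (0.11)(0.13) + (0.11)(0.51)
  = -0.2280 +0.0143 +0.0561 = -0.1576

-0.158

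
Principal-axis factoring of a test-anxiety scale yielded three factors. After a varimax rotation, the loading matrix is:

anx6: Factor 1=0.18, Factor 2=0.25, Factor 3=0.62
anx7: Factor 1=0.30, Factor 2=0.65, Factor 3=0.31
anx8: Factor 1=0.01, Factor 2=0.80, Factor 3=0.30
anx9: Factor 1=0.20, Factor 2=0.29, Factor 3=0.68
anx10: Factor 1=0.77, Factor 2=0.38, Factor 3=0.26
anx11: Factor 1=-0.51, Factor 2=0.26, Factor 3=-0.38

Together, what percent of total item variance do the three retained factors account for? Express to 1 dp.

61.4%

SS loadings by factor: 1.0155, 1.4211, 1.2449; total = 3.6815.
Total variance with 6 standardized items is 6, so the solution explains 3.6815/6 = 0.6136 = 61.36%.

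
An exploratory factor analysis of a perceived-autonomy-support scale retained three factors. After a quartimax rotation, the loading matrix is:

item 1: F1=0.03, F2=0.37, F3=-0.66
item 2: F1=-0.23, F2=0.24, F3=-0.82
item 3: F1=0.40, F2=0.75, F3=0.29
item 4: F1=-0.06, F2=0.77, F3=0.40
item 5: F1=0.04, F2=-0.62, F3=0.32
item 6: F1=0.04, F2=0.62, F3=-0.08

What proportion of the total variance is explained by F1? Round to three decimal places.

0.037

SS loadings for F1 = 0.03² + (-0.23)² + 0.40² + (-0.06)² + 0.04² + 0.04² = 0.2206
Proportion of variance = 0.2206 / 6 = 0.0368.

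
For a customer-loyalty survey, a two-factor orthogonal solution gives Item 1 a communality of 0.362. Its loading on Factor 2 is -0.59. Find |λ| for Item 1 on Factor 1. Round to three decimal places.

0.118

Under orthogonal rotation h² = Σλ², so λ_Factor 1² = h² − (0.3481) = 0.362 − 0.3481 = 0.0139.
|λ| = √0.0139 = 0.1179.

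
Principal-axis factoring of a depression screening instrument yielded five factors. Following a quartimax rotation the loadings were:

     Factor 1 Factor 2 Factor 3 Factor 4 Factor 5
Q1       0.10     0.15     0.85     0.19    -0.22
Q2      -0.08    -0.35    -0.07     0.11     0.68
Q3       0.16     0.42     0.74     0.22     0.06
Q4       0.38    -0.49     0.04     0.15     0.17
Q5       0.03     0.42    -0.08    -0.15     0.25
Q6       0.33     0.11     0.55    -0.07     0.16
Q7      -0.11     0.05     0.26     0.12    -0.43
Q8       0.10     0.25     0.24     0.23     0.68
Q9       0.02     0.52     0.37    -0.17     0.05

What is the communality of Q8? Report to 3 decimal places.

0.645

h² = 0.10² + 0.25² + 0.24² + 0.23² + 0.68² = 0.0100 + 0.0625 + 0.0576 + 0.0529 + 0.4624 = 0.6454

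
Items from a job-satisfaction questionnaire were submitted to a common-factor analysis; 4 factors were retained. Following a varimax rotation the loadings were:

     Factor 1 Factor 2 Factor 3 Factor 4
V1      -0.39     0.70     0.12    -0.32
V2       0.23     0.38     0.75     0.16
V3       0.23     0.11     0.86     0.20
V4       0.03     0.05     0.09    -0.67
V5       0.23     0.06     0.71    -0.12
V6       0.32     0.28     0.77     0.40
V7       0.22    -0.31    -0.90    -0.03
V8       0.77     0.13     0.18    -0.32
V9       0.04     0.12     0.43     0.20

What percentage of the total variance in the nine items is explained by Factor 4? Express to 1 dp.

SS loadings for Factor 4 = (-0.32)² + 0.16² + 0.20² + (-0.67)² + (-0.12)² + 0.40² + (-0.03)² + (-0.32)² + 0.20² = 0.9346
With 9 standardized items, total variance = 9. Proportion = 0.9346/9 = 0.1038 → 10.38%.

10.4%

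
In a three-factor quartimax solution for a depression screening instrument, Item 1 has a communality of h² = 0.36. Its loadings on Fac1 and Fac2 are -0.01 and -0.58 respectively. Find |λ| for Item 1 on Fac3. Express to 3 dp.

0.153

Under orthogonal rotation h² = Σλ², so λ_Fac3² = h² − (0.3365) = 0.36 − 0.3365 = 0.0235.
|λ| = √0.0235 = 0.1533.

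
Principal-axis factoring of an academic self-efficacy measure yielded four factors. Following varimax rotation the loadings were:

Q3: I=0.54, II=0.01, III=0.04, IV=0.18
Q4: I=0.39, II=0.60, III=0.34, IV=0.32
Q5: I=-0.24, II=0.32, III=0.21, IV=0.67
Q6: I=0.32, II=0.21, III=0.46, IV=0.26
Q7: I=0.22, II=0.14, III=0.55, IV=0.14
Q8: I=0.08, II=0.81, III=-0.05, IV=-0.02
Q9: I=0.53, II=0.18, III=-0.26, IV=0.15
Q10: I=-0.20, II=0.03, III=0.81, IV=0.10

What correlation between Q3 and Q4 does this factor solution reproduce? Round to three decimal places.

r̂ = Σ λ_i·λ_j across factors = (0.54)(0.39) + (0.01)(0.60) + (0.04)(0.34) + (0.18)(0.32)
  = +0.2106 +0.0060 +0.0136 +0.0576 = 0.2878

0.288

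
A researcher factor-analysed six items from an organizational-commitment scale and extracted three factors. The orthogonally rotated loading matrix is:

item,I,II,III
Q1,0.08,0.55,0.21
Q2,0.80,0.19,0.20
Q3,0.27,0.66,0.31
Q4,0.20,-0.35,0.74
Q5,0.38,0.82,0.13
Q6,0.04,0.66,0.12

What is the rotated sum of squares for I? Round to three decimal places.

SS loadings for I = 0.08² + 0.80² + 0.27² + 0.20² + 0.38² + 0.04² = 0.0064 + 0.6400 + 0.0729 + 0.0400 + 0.1444 + 0.0016 = 0.9053

0.905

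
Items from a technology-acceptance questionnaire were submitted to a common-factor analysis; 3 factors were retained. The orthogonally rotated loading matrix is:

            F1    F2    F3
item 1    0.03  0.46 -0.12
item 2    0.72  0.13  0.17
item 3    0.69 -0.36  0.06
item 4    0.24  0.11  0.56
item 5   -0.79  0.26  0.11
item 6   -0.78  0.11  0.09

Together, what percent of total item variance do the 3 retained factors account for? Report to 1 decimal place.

SS loadings by factor: 2.2855, 0.4499, 0.3807; total = 3.1161.
Total variance with 6 standardized items is 6, so the solution explains 3.1161/6 = 0.5194 = 51.94%.

51.9%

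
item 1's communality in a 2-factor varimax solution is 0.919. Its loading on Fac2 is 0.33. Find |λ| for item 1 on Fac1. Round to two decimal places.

0.90

Under orthogonal rotation h² = Σλ², so λ_Fac1² = h² − (0.1089) = 0.919 − 0.1089 = 0.8101.
|λ| = √0.8101 = 0.9001.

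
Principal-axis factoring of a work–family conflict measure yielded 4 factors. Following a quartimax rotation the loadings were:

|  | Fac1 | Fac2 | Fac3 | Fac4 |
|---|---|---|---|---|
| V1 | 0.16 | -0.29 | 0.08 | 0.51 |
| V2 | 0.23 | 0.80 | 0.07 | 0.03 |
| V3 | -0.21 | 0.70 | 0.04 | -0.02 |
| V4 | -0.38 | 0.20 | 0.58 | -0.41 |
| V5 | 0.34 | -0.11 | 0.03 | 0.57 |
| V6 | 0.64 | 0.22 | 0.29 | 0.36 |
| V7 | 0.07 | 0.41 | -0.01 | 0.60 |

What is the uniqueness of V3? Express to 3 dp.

0.464

h² = (-0.21)² + 0.70² + 0.04² + (-0.02)² = 0.0441 + 0.4900 + 0.0016 + 0.0004 = 0.5361
Uniqueness u² = 1 − h² = 1 − 0.5361 = 0.4639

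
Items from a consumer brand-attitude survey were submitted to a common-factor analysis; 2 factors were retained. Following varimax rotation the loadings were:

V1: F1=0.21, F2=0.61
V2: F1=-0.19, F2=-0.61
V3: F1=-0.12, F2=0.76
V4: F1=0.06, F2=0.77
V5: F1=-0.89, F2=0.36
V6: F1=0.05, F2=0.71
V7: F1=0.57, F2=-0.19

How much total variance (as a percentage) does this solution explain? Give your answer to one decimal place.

54.3%

SS loadings by factor: 1.2177, 2.5845; total = 3.8022.
Total variance with 7 standardized items is 7, so the solution explains 3.8022/7 = 0.5432 = 54.32%.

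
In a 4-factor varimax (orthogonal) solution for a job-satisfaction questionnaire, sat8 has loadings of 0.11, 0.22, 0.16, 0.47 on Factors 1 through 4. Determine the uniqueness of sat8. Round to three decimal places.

h² = 0.11² + 0.22² + 0.16² + 0.47² = 0.0121 + 0.0484 + 0.0256 + 0.2209 = 0.3070
Uniqueness u² = 1 − h² = 1 − 0.3070 = 0.6930

0.693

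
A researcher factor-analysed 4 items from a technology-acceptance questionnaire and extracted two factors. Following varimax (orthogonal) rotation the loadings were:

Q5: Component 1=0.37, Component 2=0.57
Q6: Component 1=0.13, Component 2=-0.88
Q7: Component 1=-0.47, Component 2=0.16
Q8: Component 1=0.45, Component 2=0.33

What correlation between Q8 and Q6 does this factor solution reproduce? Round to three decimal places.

-0.232

r̂ = Σ λ_i·λ_j across factors = (0.45)(0.13) + (0.33)(-0.88)
  = +0.0585 -0.2904 = -0.2319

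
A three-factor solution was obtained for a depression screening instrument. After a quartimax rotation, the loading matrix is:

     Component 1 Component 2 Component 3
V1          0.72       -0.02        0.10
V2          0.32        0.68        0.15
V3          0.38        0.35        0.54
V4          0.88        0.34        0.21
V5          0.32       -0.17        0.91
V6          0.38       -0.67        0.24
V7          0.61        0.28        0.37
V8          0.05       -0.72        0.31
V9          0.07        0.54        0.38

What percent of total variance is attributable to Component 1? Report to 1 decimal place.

24.1%

SS loadings for Component 1 = 0.72² + 0.32² + 0.38² + 0.88² + 0.32² + 0.38² + 0.61² + 0.05² + 0.07² = 2.1659
With 9 standardized items, total variance = 9. Proportion = 2.1659/9 = 0.2407 → 24.07%.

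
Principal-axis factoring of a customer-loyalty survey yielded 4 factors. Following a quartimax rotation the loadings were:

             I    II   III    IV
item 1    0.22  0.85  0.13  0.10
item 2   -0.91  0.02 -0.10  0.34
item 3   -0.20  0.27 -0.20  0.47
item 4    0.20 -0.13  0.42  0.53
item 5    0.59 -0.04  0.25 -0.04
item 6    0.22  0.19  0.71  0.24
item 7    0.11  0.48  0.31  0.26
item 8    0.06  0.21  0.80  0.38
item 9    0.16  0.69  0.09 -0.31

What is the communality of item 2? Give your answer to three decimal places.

0.954

h² = (-0.91)² + 0.02² + (-0.10)² + 0.34² = 0.8281 + 0.0004 + 0.0100 + 0.1156 = 0.9541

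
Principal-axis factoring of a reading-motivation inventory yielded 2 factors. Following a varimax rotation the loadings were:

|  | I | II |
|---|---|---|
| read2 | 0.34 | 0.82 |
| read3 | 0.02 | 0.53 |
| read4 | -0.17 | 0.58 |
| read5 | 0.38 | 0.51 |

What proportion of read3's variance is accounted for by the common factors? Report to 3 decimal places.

0.281

h² = 0.02² + 0.53² = 0.0004 + 0.2809 = 0.2813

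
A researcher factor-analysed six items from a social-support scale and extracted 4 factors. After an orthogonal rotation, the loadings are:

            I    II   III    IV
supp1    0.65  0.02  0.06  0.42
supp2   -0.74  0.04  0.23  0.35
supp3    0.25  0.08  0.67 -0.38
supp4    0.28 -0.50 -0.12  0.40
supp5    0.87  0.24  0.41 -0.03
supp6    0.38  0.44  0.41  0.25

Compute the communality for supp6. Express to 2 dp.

h² = 0.38² + 0.44² + 0.41² + 0.25² = 0.1444 + 0.1936 + 0.1681 + 0.0625 = 0.5686

0.57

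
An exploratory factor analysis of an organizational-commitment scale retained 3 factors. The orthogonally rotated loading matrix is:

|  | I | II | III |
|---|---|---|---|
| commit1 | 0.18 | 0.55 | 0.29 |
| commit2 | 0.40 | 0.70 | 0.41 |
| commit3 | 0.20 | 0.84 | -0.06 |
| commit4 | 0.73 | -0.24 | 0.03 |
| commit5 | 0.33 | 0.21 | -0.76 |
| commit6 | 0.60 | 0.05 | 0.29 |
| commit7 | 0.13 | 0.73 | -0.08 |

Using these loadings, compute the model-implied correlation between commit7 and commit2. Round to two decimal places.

0.53

r̂ = Σ λ_i·λ_j across factors = (0.13)(0.40) + (0.73)(0.70) + (-0.08)(0.41)
  = +0.0520 +0.5110 -0.0328 = 0.5302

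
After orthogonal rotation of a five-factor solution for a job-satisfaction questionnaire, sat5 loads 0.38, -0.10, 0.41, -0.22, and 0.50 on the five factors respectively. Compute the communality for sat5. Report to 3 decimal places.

0.621

h² = 0.38² + (-0.10)² + 0.41² + (-0.22)² + 0.50² = 0.1444 + 0.0100 + 0.1681 + 0.0484 + 0.2500 = 0.6209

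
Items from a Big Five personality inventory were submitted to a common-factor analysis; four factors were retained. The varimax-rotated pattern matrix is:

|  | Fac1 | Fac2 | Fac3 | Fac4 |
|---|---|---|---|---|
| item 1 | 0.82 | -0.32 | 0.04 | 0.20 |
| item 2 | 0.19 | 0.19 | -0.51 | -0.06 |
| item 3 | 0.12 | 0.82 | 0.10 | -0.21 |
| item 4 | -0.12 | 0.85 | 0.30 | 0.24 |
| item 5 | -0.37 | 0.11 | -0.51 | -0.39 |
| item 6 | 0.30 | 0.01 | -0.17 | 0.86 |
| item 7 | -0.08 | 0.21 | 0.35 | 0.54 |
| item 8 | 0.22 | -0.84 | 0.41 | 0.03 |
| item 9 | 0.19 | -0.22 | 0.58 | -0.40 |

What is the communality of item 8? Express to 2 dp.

0.92

h² = 0.22² + (-0.84)² + 0.41² + 0.03² = 0.0484 + 0.7056 + 0.1681 + 0.0009 = 0.9230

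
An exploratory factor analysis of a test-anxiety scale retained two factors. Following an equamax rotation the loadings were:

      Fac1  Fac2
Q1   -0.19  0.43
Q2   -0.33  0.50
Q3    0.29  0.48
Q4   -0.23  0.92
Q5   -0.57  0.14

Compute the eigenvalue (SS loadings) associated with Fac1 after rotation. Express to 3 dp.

0.607

SS loadings for Fac1 = (-0.19)² + (-0.33)² + 0.29² + (-0.23)² + (-0.57)² = 0.0361 + 0.1089 + 0.0841 + 0.0529 + 0.3249 = 0.6069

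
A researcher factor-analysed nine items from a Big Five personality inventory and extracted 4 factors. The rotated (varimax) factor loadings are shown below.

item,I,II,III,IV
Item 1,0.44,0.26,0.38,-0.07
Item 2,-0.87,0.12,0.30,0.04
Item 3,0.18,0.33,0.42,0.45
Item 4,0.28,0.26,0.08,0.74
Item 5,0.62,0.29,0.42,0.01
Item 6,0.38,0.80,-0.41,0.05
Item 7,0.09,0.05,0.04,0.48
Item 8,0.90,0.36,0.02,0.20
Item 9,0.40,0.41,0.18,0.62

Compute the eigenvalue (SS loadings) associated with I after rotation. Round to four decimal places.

2.5682

SS loadings for I = 0.44² + (-0.87)² + 0.18² + 0.28² + 0.62² + 0.38² + 0.09² + 0.90² + 0.40² = 0.1936 + 0.7569 + 0.0324 + 0.0784 + 0.3844 + 0.1444 + 0.0081 + 0.8100 + 0.1600 = 2.5682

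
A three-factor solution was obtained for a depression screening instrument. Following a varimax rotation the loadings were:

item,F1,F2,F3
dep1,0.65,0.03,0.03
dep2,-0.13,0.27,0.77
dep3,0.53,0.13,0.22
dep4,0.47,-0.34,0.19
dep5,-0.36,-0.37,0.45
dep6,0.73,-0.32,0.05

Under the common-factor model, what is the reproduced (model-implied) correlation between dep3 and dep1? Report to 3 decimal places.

r̂ = Σ λ_i·λ_j across factors = (0.53)(0.65) + (0.13)(0.03) + (0.22)(0.03)
  = +0.3445 +0.0039 +0.0066 = 0.3550

0.355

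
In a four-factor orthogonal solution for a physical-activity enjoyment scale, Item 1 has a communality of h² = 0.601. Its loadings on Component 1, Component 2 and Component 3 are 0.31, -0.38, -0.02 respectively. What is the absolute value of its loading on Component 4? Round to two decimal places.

Under orthogonal rotation h² = Σλ², so λ_Component 4² = h² − (0.2409) = 0.601 − 0.2409 = 0.3601.
|λ| = √0.3601 = 0.6001.

0.60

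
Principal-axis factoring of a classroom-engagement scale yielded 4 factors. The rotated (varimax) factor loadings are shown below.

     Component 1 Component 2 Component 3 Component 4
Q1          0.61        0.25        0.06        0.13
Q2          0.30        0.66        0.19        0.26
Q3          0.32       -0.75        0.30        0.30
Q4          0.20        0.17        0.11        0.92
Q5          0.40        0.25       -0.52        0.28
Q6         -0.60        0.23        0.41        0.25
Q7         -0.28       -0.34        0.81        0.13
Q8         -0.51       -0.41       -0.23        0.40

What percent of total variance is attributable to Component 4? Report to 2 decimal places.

SS loadings for Component 4 = 0.13² + 0.26² + 0.30² + 0.92² + 0.28² + 0.25² + 0.13² + 0.40² = 1.3387
With 8 standardized items, total variance = 8. Proportion = 1.3387/8 = 0.1673 → 16.73%.

16.73%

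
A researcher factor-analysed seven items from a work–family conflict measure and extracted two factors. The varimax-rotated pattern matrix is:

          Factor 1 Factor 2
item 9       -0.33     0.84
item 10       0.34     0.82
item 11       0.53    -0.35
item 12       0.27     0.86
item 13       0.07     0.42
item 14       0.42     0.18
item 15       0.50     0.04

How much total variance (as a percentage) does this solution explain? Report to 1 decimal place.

SS loadings by factor: 1.0096, 2.4505; total = 3.4601.
Total variance with 7 standardized items is 7, so the solution explains 3.4601/7 = 0.4943 = 49.43%.

49.4%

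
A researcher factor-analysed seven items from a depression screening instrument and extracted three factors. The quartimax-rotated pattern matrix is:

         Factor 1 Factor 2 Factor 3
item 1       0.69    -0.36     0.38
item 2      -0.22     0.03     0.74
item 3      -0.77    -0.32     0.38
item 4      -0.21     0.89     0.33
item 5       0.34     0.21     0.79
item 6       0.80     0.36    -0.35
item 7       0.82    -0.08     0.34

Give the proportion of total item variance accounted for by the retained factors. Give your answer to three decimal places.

0.800

SS loadings by factor: 2.5895, 1.2051, 1.8075; total = 5.6021.
Total variance with 7 standardized items is 7, so the solution explains 5.6021/7 = 0.8003.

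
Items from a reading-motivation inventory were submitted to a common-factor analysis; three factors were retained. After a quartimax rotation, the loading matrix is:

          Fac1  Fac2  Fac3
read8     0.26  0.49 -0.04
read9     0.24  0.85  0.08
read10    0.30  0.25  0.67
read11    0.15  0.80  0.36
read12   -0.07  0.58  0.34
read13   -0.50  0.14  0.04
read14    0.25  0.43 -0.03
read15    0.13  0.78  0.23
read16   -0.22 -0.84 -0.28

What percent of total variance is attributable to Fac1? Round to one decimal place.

SS loadings for Fac1 = 0.26² + 0.24² + 0.30² + 0.15² + (-0.07)² + (-0.50)² + 0.25² + 0.13² + (-0.22)² = 0.6204
With 9 standardized items, total variance = 9. Proportion = 0.6204/9 = 0.0689 → 6.89%.

6.9%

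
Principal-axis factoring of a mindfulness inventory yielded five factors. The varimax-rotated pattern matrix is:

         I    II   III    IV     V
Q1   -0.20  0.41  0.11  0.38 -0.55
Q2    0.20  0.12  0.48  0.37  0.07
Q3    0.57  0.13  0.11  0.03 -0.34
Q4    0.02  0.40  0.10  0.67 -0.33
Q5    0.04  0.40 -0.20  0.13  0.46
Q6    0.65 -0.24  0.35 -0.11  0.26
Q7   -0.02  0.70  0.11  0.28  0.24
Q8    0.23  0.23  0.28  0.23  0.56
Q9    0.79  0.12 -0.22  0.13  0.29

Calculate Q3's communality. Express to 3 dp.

h² = 0.57² + 0.13² + 0.11² + 0.03² + (-0.34)² = 0.3249 + 0.0169 + 0.0121 + 0.0009 + 0.1156 = 0.4704

0.470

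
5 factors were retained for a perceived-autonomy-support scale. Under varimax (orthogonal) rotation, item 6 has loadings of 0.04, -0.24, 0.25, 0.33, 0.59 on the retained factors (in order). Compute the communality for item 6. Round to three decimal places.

h² = 0.04² + (-0.24)² + 0.25² + 0.33² + 0.59² = 0.0016 + 0.0576 + 0.0625 + 0.1089 + 0.3481 = 0.5787

0.579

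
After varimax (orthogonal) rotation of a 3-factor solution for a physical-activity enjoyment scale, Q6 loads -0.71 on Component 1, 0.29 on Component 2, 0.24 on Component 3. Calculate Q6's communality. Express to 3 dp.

0.646

h² = (-0.71)² + 0.29² + 0.24² = 0.5041 + 0.0841 + 0.0576 = 0.6458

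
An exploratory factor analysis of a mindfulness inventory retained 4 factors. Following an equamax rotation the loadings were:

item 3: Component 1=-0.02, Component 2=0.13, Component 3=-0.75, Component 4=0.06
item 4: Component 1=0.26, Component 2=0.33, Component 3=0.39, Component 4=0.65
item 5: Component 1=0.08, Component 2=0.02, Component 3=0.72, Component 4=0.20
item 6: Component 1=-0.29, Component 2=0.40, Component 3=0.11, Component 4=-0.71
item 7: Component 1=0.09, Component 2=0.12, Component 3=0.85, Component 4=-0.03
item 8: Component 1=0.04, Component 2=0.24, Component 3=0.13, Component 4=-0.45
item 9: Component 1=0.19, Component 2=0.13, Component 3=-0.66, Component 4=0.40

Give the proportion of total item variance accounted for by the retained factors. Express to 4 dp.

SS loadings by factor: 0.2043, 0.3751, 2.4201, 1.3336; total = 4.3331.
Total variance with 7 standardized items is 7, so the solution explains 4.3331/7 = 0.6190.

0.6190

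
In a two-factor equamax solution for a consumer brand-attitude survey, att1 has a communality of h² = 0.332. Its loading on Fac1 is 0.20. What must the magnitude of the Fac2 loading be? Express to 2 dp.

Under orthogonal rotation h² = Σλ², so λ_Fac2² = h² − (0.0400) = 0.332 − 0.0400 = 0.2920.
|λ| = √0.2920 = 0.5404.

0.54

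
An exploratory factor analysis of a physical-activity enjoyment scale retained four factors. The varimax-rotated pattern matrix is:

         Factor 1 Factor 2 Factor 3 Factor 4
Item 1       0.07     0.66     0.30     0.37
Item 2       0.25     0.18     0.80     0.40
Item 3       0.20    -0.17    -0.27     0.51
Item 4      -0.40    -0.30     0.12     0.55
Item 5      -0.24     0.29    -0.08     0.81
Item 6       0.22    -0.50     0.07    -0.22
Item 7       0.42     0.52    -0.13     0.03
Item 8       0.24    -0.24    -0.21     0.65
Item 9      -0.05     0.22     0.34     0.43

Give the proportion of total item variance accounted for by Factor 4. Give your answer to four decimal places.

0.2414

SS loadings for Factor 4 = 0.37² + 0.40² + 0.51² + 0.55² + 0.81² + (-0.22)² + 0.03² + 0.65² + 0.43² = 2.1723
Proportion of variance = 2.1723 / 9 = 0.2414.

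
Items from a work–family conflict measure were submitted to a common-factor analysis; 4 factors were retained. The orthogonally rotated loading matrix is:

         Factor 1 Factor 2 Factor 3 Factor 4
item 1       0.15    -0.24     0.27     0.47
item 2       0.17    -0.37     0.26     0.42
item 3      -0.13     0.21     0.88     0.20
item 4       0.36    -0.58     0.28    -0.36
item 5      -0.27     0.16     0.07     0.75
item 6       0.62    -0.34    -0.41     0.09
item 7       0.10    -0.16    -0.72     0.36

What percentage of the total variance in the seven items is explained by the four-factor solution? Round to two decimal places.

62.27%

Communalities: 0.3739, 0.4098, 0.8754, 0.6740, 0.6659, 0.6762, 0.6836; Σh² = 4.3588.
Total variance with 7 standardized items is 7, so the solution explains 4.3588/7 = 0.6227 = 62.27%.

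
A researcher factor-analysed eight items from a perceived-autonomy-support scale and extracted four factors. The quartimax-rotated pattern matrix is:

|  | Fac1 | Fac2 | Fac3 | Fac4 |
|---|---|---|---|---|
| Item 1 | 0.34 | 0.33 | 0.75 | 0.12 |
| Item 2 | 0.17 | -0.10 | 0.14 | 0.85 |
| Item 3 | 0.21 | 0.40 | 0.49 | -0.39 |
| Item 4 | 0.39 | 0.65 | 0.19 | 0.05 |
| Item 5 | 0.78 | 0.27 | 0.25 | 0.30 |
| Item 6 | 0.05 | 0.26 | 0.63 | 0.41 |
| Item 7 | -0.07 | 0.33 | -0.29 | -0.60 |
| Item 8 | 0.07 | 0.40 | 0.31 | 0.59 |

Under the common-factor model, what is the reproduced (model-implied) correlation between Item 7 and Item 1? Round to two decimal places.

r̂ = Σ λ_i·λ_j across factors = (-0.07)(0.34) + (0.33)(0.33) + (-0.29)(0.75) + (-0.60)(0.12)
  = -0.0238 +0.1089 -0.2175 -0.0720 = -0.2044

-0.20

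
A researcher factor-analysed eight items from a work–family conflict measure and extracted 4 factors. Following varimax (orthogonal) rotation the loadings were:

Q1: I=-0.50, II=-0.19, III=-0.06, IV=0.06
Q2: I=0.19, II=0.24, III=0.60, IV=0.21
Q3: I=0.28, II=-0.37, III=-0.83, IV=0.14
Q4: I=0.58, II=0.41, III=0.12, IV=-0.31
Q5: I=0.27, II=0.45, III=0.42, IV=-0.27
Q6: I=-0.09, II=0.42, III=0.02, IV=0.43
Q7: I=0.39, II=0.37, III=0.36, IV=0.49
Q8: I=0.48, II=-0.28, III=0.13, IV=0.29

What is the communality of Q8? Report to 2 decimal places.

0.41

h² = 0.48² + (-0.28)² + 0.13² + 0.29² = 0.2304 + 0.0784 + 0.0169 + 0.0841 = 0.4098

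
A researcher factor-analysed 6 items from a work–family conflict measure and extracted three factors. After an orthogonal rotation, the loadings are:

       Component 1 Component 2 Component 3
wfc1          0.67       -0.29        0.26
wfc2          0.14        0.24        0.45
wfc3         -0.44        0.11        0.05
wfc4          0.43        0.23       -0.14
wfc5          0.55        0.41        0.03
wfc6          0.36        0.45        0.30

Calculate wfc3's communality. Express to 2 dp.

h² = (-0.44)² + 0.11² + 0.05² = 0.1936 + 0.0121 + 0.0025 = 0.2082

0.21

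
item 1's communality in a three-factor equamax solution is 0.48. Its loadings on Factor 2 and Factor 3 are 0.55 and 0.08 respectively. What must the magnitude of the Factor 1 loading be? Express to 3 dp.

Under orthogonal rotation h² = Σλ², so λ_Factor 1² = h² − (0.3089) = 0.48 − 0.3089 = 0.1711.
|λ| = √0.1711 = 0.4136.

0.414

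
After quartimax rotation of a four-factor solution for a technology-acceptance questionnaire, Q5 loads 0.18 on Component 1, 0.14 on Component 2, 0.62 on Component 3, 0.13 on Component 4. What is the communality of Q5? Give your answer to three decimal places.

0.453

h² = 0.18² + 0.14² + 0.62² + 0.13² = 0.0324 + 0.0196 + 0.3844 + 0.0169 = 0.4533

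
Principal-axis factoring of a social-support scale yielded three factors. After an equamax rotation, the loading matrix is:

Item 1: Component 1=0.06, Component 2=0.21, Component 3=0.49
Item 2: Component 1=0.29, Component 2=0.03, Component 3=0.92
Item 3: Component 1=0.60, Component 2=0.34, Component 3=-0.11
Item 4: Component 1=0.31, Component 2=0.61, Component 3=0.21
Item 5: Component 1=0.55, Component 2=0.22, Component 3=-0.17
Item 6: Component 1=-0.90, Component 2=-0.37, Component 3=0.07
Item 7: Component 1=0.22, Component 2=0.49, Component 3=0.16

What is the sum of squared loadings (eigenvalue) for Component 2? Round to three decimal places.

SS loadings for Component 2 = 0.21² + 0.03² + 0.34² + 0.61² + 0.22² + (-0.37)² + 0.49² = 0.0441 + 0.0009 + 0.1156 + 0.3721 + 0.0484 + 0.1369 + 0.2401 = 0.9581

0.958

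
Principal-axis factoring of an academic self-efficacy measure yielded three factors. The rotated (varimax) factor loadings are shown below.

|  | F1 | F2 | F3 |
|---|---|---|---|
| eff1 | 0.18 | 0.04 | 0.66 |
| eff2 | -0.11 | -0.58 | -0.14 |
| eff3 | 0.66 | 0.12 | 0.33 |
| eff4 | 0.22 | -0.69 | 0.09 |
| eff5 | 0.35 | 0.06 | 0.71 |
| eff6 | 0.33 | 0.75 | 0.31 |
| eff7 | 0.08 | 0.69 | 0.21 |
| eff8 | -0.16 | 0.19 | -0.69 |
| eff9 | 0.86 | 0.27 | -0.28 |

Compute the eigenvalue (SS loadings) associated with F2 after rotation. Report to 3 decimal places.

1.980

SS loadings for F2 = 0.04² + (-0.58)² + 0.12² + (-0.69)² + 0.06² + 0.75² + 0.69² + 0.19² + 0.27² = 0.0016 + 0.3364 + 0.0144 + 0.4761 + 0.0036 + 0.5625 + 0.4761 + 0.0361 + 0.0729 = 1.9797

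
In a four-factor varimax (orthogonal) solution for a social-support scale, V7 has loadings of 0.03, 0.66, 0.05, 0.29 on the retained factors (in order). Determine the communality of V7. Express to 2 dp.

0.52

h² = 0.03² + 0.66² + 0.05² + 0.29² = 0.0009 + 0.4356 + 0.0025 + 0.0841 = 0.5231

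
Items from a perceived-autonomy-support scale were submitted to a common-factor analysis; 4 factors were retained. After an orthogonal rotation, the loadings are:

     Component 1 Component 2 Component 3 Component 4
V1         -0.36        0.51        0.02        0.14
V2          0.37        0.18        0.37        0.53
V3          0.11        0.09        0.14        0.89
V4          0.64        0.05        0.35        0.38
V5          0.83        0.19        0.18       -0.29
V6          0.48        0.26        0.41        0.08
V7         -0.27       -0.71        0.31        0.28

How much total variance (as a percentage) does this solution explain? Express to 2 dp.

65.33%

SS loadings by factor: 1.6804, 0.9109, 0.5760, 1.4059; total = 4.5732.
Total variance with 7 standardized items is 7, so the solution explains 4.5732/7 = 0.6533 = 65.33%.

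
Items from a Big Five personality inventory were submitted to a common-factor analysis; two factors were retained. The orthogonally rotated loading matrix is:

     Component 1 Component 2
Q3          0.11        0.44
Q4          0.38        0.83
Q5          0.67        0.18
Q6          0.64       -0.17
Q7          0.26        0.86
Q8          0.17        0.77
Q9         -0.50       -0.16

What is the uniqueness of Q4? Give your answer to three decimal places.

h² = 0.38² + 0.83² = 0.1444 + 0.6889 = 0.8333
Uniqueness u² = 1 − h² = 1 − 0.8333 = 0.1667

0.167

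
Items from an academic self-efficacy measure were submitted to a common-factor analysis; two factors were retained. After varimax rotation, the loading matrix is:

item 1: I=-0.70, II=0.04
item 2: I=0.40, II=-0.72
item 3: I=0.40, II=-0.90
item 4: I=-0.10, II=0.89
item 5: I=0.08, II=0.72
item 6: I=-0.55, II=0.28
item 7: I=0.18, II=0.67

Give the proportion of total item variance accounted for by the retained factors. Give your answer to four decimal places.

0.6184

Communalities: 0.4916, 0.6784, 0.9700, 0.8021, 0.5248, 0.3809, 0.4813; Σh² = 4.3291.
Total variance with 7 standardized items is 7, so the solution explains 4.3291/7 = 0.6184.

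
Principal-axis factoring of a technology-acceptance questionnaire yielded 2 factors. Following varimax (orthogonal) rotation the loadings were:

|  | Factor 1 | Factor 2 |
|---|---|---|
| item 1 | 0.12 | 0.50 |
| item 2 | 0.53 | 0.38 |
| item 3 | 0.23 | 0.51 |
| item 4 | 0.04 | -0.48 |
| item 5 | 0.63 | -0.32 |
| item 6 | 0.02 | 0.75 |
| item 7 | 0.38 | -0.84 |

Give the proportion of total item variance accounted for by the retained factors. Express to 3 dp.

0.450

SS loadings by factor: 0.8915, 2.2554; total = 3.1469.
Total variance with 7 standardized items is 7, so the solution explains 3.1469/7 = 0.4496.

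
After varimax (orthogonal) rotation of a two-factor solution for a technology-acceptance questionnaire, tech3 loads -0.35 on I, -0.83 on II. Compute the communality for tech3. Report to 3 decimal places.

0.811

h² = (-0.35)² + (-0.83)² = 0.1225 + 0.6889 = 0.8114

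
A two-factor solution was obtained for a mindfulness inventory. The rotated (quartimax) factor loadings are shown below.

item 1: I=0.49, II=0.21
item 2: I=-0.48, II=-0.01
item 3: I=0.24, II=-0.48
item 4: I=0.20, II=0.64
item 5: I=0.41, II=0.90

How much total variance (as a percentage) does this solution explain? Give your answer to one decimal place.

SS loadings by factor: 0.7362, 1.4942; total = 2.2304.
Total variance with 5 standardized items is 5, so the solution explains 2.2304/5 = 0.4461 = 44.61%.

44.6%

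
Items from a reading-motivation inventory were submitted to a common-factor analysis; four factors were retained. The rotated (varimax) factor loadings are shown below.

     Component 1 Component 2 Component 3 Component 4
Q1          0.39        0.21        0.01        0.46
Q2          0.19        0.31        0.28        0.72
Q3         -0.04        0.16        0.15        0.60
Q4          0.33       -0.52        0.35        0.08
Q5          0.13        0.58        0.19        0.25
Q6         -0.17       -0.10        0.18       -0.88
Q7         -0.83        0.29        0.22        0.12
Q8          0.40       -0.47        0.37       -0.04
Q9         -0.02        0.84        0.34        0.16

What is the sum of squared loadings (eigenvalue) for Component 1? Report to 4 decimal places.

1.1938

SS loadings for Component 1 = 0.39² + 0.19² + (-0.04)² + 0.33² + 0.13² + (-0.17)² + (-0.83)² + 0.40² + (-0.02)² = 0.1521 + 0.0361 + 0.0016 + 0.1089 + 0.0169 + 0.0289 + 0.6889 + 0.1600 + 0.0004 = 1.1938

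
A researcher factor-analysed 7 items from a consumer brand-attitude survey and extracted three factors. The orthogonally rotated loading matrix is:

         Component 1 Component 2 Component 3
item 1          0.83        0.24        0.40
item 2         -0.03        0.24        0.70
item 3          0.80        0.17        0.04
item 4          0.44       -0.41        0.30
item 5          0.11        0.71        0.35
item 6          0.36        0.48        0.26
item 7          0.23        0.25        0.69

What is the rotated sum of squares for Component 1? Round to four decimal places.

SS loadings for Component 1 = 0.83² + (-0.03)² + 0.80² + 0.44² + 0.11² + 0.36² + 0.23² = 0.6889 + 0.0009 + 0.6400 + 0.1936 + 0.0121 + 0.1296 + 0.0529 = 1.7180

1.7180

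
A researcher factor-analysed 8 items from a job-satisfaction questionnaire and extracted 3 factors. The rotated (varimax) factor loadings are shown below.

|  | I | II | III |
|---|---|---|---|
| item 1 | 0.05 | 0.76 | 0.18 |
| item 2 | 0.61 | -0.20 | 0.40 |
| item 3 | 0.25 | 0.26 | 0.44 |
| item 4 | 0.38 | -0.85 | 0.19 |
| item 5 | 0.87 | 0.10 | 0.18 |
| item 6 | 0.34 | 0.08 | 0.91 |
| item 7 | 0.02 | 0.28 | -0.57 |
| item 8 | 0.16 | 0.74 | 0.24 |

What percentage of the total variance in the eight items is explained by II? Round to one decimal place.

25.6%

SS loadings for II = 0.76² + (-0.20)² + 0.26² + (-0.85)² + 0.10² + 0.08² + 0.28² + 0.74² = 2.0501
With 8 standardized items, total variance = 8. Proportion = 2.0501/8 = 0.2563 → 25.63%.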